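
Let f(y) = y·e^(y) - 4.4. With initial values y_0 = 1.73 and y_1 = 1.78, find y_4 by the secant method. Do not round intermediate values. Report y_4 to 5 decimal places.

1.25889

f(y_0) = 5.358331, f(y_1) = 6.155144
y_2 = 1.780000 - (6.155144)·(1.780000 - 1.730000)/(6.155144 - (5.358331)) = 1.393765; f(y_2) = 1.216864
y_3 = 1.393765 - (1.216864)·(1.393765 - 1.780000)/(1.216864 - (6.155144)) = 1.298591; f(y_3) = 0.358206
y_4 = 1.298591 - (0.358206)·(1.298591 - 1.393765)/(0.358206 - (1.216864)) = 1.258887; f(y_4) = 0.033172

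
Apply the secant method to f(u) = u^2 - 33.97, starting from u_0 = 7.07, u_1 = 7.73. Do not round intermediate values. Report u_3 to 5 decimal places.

f(u_0) = 16.014900, f(u_1) = 25.782900
u_2 = 7.730000 - (25.782900)·(7.730000 - 7.070000)/(25.782900 - (16.014900)) = 5.987912; f(u_2) = 1.885092
u_3 = 5.987912 - (1.885092)·(5.987912 - 7.730000)/(1.885092 - (25.782900)) = 5.850494; f(u_3) = 0.258279

5.85049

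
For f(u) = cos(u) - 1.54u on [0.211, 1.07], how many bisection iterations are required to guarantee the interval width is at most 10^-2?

Initial width b − a = 1.07 − 0.211 = 0.859000.
After n steps the width is (b−a)/2^n; need (b−a)/2^n ≤ 10^-2.
So n ≥ log₂(0.859000/10^-2) = log₂(85.9000) ≈ 6.4246.
Hence n = 7.

7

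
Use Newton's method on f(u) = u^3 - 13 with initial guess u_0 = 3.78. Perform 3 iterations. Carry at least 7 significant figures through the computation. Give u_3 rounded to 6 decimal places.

2.353599

Newton update: u ← u − f(u)/f'(u).
f'(u) = 3u^2
u_0 = 3.780000: f = 41.010152, f' = 42.865200 → u_1 = 3.780000 - (41.010152)/(42.865200) = 2.823276
u_1 = 2.823276: f = 9.504023, f' = 23.912667 → u_2 = 2.823276 - (9.504023)/(23.912667) = 2.425829
u_2 = 2.425829: f = 1.275148, f' = 17.653941 → u_3 = 2.425829 - (1.275148)/(17.653941) = 2.353599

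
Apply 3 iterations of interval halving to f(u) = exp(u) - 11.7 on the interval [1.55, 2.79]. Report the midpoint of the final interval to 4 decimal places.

2.4025

f(1.550000) = -6.988530, f(2.790000) = 4.581020 (opposite signs)
step 1: m = 2.170000, f(m) = -2.941716 < 0 → root in [2.170000, 2.790000]
step 2: m = 2.480000, f(m) = 0.241264 > 0 → root in [2.170000, 2.480000]
step 3: m = 2.325000, f(m) = -1.473320 < 0 → root in [2.325000, 2.480000]
Midpoint of [2.325000, 2.480000] = 2.402500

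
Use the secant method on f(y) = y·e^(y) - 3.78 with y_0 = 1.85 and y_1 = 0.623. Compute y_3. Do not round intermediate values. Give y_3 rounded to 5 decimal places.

Secant update: y_(k+1) = y_k − f(y_k)·(y_k − y_(k-1))/(f(y_k) − f(y_(k-1))).
f(y_0) = 7.985666, f(y_1) = -2.618408
y_2 = 0.623000 - (-2.618408)·(0.623000 - 1.850000)/(-2.618408 - (7.985666)) = 0.925977; f(y_2) = -1.442527
y_3 = 0.925977 - (-1.442527)·(0.925977 - 0.623000)/(-1.442527 - (-2.618408)) = 1.297657; f(y_3) = 0.970346

1.29766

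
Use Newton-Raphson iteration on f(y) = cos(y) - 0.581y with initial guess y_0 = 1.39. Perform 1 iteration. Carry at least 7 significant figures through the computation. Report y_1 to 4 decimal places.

f'(y) = -sin(y) - 0.581
y_0 = 1.390000: f = -0.627777, f' = -1.564701 → y_1 = 1.390000 - (-0.627777)/(-1.564701) = 0.988788

0.9888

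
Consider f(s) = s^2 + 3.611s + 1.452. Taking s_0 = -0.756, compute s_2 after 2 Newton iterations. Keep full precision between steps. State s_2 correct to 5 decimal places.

-0.46032

f'(s) = 2s + 3.611
s_0 = -0.756000: f = -0.706380, f' = 2.099000 → s_1 = -0.756000 - (-0.706380)/(2.099000) = -0.419468
s_1 = -0.419468: f = 0.113254, f' = 2.772063 → s_2 = -0.419468 - (0.113254)/(2.772063) = -0.460324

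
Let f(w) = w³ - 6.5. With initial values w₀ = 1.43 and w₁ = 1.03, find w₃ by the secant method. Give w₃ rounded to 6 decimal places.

1.687296

Secant update: w_(k+1) = w_k − f(w_k)·(w_k − w_(k-1))/(f(w_k) − f(w_(k-1))).
f(w_0) = -3.575793, f(w_1) = -5.407273
w_2 = 1.030000 - (-5.407273)·(1.030000 - 1.430000)/(-5.407273 - (-3.575793)) = 2.210963; f(w_2) = 4.307970
w_3 = 2.210963 - (4.307970)·(2.210963 - 1.030000)/(4.307970 - (-5.407273)) = 1.687296; f(w_3) = -1.696326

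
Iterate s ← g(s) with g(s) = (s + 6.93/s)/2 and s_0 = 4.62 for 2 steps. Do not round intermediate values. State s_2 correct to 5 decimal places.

2.66235

s_1 = g(4.620000) = 3.060000
s_2 = g(3.060000) = 2.662353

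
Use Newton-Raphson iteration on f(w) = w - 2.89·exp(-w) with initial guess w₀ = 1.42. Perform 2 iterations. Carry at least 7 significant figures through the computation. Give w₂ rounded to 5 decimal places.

1.03054

f'(w) = 1 + 2.89·exp(-w)
w_0 = 1.420000: f = 0.721446, f' = 1.698554 → w_1 = 1.420000 - (0.721446)/(1.698554) = 0.995258
w_1 = 0.995258: f = -0.072966, f' = 2.068225 → w_2 = 0.995258 - (-0.072966)/(2.068225) = 1.030538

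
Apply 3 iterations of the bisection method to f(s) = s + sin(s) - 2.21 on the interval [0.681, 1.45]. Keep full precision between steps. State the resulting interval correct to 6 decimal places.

f(0.681000) = -0.899430, f(1.450000) = 0.232713 (opposite signs)
step 1: m = 1.065500, f(m) = -0.269469 < 0 → root in [1.065500, 1.450000]
step 2: m = 1.257750, f(m) = -0.000850 < 0 → root in [1.257750, 1.450000]
step 3: m = 1.353875, f(m) = 0.120440 > 0 → root in [1.257750, 1.353875]

[1.257750, 1.353875]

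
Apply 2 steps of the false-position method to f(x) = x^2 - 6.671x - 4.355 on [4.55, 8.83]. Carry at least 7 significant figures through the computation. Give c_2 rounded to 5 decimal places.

7.15788

f(4.550000) = -14.005550, f(8.830000) = 14.708970
step 1: c = 6.637576, f(c) = -4.576852 < 0 → new bracket [6.637576, 8.830000]
step 2: c = 7.157876, f(c) = -0.870005 < 0 → new bracket [7.157876, 8.830000]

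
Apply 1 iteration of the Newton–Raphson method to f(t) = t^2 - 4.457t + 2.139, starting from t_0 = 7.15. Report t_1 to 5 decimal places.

f'(t) = 2t - 4.457
t_0 = 7.150000: f = 21.393950, f' = 9.843000 → t_1 = 7.150000 - (21.393950)/(9.843000) = 4.976481

4.97648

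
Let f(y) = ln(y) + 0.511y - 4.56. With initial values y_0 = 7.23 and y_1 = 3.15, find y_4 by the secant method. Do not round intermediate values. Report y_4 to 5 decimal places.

f(y_0) = 1.112769, f(y_1) = -1.802948
y_2 = 3.150000 - (-1.802948)·(3.150000 - 7.230000)/(-1.802948 - (1.112769)) = 5.672888; f(y_2) = 0.074544
y_3 = 5.672888 - (0.074544)·(5.672888 - 3.150000)/(0.074544 - (-1.802948)) = 5.572719; f(y_3) = 0.005543
y_4 = 5.572719 - (0.005543)·(5.572719 - 5.672888)/(0.005543 - (0.074544)) = 5.564673; f(y_4) = -0.000014

5.56467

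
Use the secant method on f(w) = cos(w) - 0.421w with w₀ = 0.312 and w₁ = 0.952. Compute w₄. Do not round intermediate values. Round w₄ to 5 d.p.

f(w_0) = 0.820370, f(w_1) = 0.179263
w_2 = 0.952000 - (0.179263)·(0.952000 - 0.312000)/(0.179263 - (0.820370)) = 1.130954; f(w_2) = -0.050334
w_3 = 1.130954 - (-0.050334)·(1.130954 - 0.952000)/(-0.050334 - (0.179263)) = 1.091722; f(w_3) = 0.001343
w_4 = 1.091722 - (0.001343)·(1.091722 - 1.130954)/(0.001343 - (-0.050334)) = 1.092742; f(w_4) = 0.000009

1.09274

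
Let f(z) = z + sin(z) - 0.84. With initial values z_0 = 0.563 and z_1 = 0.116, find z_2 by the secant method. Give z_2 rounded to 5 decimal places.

0.43033

f(z_0) = 0.256726, f(z_1) = -0.608260
z_2 = 0.116000 - (-0.608260)·(0.116000 - 0.563000)/(-0.608260 - (0.256726)) = 0.430332; f(z_2) = 0.007504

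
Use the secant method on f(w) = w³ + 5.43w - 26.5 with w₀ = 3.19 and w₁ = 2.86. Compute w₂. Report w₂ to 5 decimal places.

2.48249

Secant update: w_(k+1) = w_k − f(w_k)·(w_k − w_(k-1))/(f(w_k) − f(w_(k-1))).
f(w_0) = 23.283459, f(w_1) = 12.423456
w_2 = 2.860000 - (12.423456)·(2.860000 - 3.190000)/(12.423456 - (23.283459)) = 2.482492; f(w_2) = 2.278945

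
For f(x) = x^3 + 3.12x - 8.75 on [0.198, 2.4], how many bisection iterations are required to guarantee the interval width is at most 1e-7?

Initial width b − a = 2.4 − 0.198 = 2.202000.
After n steps the width is (b−a)/2^n; need (b−a)/2^n ≤ 1e-7.
So n ≥ log₂(2.202000/1e-7) = log₂(22020000.0000) ≈ 24.3923.
Hence n = 25.

25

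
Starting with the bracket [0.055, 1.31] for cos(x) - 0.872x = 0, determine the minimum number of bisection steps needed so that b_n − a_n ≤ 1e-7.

24

Initial width b − a = 1.31 − 0.055 = 1.255000.
After n steps the width is (b−a)/2^n; need (b−a)/2^n ≤ 1e-7.
So n ≥ log₂(1.255000/1e-7) = log₂(12550000.0000) ≈ 23.5812.
Hence n = 24.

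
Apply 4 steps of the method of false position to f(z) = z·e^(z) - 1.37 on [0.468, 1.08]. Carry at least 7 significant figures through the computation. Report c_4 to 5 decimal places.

False-position update: c = (a·f(b) − b·f(a))/(f(b) − f(a)); replace the endpoint whose sign matches f(c).
f(0.468000) = -0.622699, f(1.080000) = 1.810254
step 1: c = 0.624638, f(c) = -0.203446 < 0 → new bracket [0.624638, 1.080000]
step 2: c = 0.670643, f(c) = -0.058560 < 0 → new bracket [0.670643, 1.080000]
step 3: c = 0.683471, f(c) = -0.016222 < 0 → new bracket [0.683471, 1.080000]
step 4: c = 0.686993, f(c) = -0.004445 < 0 → new bracket [0.686993, 1.080000]

0.68699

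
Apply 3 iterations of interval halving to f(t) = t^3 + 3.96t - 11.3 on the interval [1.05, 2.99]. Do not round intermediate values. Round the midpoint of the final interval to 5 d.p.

f(1.050000) = -5.984375, f(2.990000) = 27.271299 (opposite signs)
step 1: m = 2.020000, f(m) = 4.941608 > 0 → root in [1.050000, 2.020000]
step 2: m = 1.535000, f(m) = -1.604595 < 0 → root in [1.535000, 2.020000]
step 3: m = 1.777500, f(m) = 1.354922 > 0 → root in [1.535000, 1.777500]
Midpoint of [1.535000, 1.777500] = 1.656250

1.65625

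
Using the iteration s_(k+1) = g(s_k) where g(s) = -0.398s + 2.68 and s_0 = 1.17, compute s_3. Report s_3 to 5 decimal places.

1.96412

s_1 = g(1.170000) = 2.214340
s_2 = g(2.214340) = 1.798693
s_3 = g(1.798693) = 1.964120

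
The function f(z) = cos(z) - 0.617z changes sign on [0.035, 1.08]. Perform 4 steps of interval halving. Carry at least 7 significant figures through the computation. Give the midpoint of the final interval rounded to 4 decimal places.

0.9167

f(0.035000) = 0.977793, f(1.080000) = -0.195032 (opposite signs)
step 1: m = 0.557500, f(m) = 0.504603 > 0 → root in [0.557500, 1.080000]
step 2: m = 0.818750, f(m) = 0.177966 > 0 → root in [0.818750, 1.080000]
step 3: m = 0.949375, f(m) = -0.003573 < 0 → root in [0.818750, 0.949375]
step 4: m = 0.884063, f(m) = 0.088548 > 0 → root in [0.884063, 0.949375]
Midpoint of [0.884063, 0.949375] = 0.916719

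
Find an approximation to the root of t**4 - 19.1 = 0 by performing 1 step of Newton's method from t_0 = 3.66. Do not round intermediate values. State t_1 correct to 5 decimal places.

f'(t) = 4t**3
t_0 = 3.660000: f = 160.342099, f' = 196.111584 → t_1 = 3.660000 - (160.342099)/(196.111584) = 2.842394

2.84239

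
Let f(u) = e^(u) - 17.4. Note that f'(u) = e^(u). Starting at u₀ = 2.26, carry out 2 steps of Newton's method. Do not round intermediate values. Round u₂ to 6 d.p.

2.878837

u_0 = 2.260000: f = -7.816911, f' = 9.583089 → u_1 = 2.260000 - (-7.816911)/(9.583089) = 3.075698
u_1 = 3.075698: f = 4.265008, f' = 21.665008 → u_2 = 3.075698 - (4.265008)/(21.665008) = 2.878837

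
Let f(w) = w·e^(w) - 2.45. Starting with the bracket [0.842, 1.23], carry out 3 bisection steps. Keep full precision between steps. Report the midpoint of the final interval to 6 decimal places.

0.963250

f(0.842000) = -0.495714, f(1.230000) = 1.758112 (opposite signs)
step 1: m = 1.036000, f(m) = 0.469368 > 0 → root in [0.842000, 1.036000]
step 2: m = 0.939000, f(m) = -0.048580 < 0 → root in [0.939000, 1.036000]
step 3: m = 0.987500, f(m) = 0.200958 > 0 → root in [0.939000, 0.987500]
Midpoint of [0.939000, 0.987500] = 0.963250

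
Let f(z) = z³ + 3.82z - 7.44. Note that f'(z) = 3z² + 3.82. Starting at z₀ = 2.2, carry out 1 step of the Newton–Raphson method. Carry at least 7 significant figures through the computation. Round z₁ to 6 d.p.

1.566848

z_0 = 2.200000: f = 11.612000, f' = 18.340000 → z_1 = 2.200000 - (11.612000)/(18.340000) = 1.566848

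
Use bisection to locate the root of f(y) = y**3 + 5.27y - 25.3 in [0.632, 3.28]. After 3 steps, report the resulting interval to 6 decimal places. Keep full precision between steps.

[2.287000, 2.618000]

f(0.632000) = -21.716924, f(3.280000) = 27.273152 (opposite signs)
step 1: m = 1.956000, f(m) = -7.508349 < 0 → root in [1.956000, 3.280000]
step 2: m = 2.618000, f(m) = 6.440433 > 0 → root in [1.956000, 2.618000]
step 3: m = 2.287000, f(m) = -1.285656 < 0 → root in [2.287000, 2.618000]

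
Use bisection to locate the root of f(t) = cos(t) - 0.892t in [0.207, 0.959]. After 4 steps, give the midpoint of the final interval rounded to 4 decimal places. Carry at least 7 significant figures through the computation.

0.7945

f(0.207000) = 0.794008, f(0.959000) = -0.281089 (opposite signs)
step 1: m = 0.583000, f(m) = 0.314779 > 0 → root in [0.583000, 0.959000]
step 2: m = 0.771000, f(m) = 0.029482 > 0 → root in [0.771000, 0.959000]
step 3: m = 0.865000, f(m) = -0.122940 < 0 → root in [0.771000, 0.865000]
step 4: m = 0.818000, f(m) = -0.045974 < 0 → root in [0.771000, 0.818000]
Midpoint of [0.771000, 0.818000] = 0.794500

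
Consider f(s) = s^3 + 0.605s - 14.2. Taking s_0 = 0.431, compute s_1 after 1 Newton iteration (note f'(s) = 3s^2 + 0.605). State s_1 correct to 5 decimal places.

12.35510

s_0 = 0.431000: f = -13.859182, f' = 1.162283 → s_1 = 0.431000 - (-13.859182)/(1.162283) = 12.355103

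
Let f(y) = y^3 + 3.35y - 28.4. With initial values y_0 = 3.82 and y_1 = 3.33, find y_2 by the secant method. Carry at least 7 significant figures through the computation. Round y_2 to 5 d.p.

Secant update: y_(k+1) = y_k − f(y_k)·(y_k − y_(k-1))/(f(y_k) − f(y_(k-1))).
f(y_0) = 40.139968, f(y_1) = 19.681537
y_2 = 3.330000 - (19.681537)·(3.330000 - 3.820000)/(19.681537 - (40.139968)) = 2.858607; f(y_2) = 4.535834

2.85861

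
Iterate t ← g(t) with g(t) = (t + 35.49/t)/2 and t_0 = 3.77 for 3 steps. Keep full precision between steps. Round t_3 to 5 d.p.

t_1 = g(3.770000) = 6.591897
t_2 = g(6.591897) = 5.987890
t_3 = g(5.987890) = 5.957426

5.95743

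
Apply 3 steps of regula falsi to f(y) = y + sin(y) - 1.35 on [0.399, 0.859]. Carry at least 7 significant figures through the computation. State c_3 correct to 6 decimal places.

0.703296

f(0.399000) = -0.562503, f(0.859000) = 0.266190
step 1: c = 0.711240, f(c) = 0.014014 > 0 → new bracket [0.399000, 0.711240]
step 2: c = 0.703650, f(c) = 0.000656 > 0 → new bracket [0.399000, 0.703650]
step 3: c = 0.703296, f(c) = 0.000030 > 0 → new bracket [0.399000, 0.703296]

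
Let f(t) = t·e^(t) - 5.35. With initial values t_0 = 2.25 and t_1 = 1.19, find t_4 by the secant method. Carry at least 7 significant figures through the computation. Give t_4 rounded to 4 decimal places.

1.3648

Secant update: t_(k+1) = t_k − f(t_k)·(t_k − t_(k-1))/(f(t_k) − f(t_(k-1))).
f(t_0) = 15.997406, f(t_1) = -1.438373
t_2 = 1.190000 - (-1.438373)·(1.190000 - 2.250000)/(-1.438373 - (15.997406)) = 1.277445; f(t_2) = -0.767213
t_3 = 1.277445 - (-0.767213)·(1.277445 - 1.190000)/(-0.767213 - (-1.438373)) = 1.377405; f(t_3) = 0.110860
t_4 = 1.377405 - (0.110860)·(1.377405 - 1.277445)/(0.110860 - (-0.767213)) = 1.364785; f(t_4) = -0.007032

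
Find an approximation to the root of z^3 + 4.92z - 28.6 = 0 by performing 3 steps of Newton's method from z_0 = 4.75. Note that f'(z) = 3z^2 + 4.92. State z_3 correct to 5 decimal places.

2.53588

z_0 = 4.750000: f = 101.941875, f' = 72.607500 → z_1 = 4.750000 - (101.941875)/(72.607500) = 3.345987
z_1 = 3.345987: f = 25.322685, f' = 38.506887 → z_2 = 3.345987 - (25.322685)/(38.506887) = 2.688373
z_2 = 2.688373: f = 4.056594, f' = 26.602041 → z_3 = 2.688373 - (4.056594)/(26.602041) = 2.535881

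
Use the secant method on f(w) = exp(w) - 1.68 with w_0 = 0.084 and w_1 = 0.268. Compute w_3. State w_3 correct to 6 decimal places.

f(w_0) = -0.592371, f(w_1) = -0.372653
w_2 = 0.268000 - (-0.372653)·(0.268000 - 0.084000)/(-0.372653 - (-0.592371)) = 0.580073; f(w_2) = 0.106169
w_3 = 0.580073 - (0.106169)·(0.580073 - 0.268000)/(0.106169 - (-0.372653)) = 0.510877; f(w_3) = -0.013247

0.510877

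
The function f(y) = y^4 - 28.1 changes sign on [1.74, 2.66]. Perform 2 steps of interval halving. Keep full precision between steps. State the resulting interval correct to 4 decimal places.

[2.2000, 2.4300]

f(1.740000) = -18.933638, f(2.660000) = 21.964115 (opposite signs)
step 1: m = 2.200000, f(m) = -4.674400 < 0 → root in [2.200000, 2.660000]
step 2: m = 2.430000, f(m) = 6.767844 > 0 → root in [2.200000, 2.430000]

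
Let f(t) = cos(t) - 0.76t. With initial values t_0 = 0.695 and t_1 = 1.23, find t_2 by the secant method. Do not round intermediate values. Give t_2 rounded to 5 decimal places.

0.84769

Secant update: t_(k+1) = t_k − f(t_k)·(t_k − t_(k-1))/(f(t_k) − f(t_(k-1))).
f(t_0) = 0.239854, f(t_1) = -0.600562
t_2 = 1.230000 - (-0.600562)·(1.230000 - 0.695000)/(-0.600562 - (0.239854)) = 0.847688; f(t_2) = 0.017475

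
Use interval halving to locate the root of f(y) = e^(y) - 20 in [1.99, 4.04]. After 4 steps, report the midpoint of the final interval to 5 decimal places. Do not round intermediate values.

f(1.990000) = -12.684466, f(4.040000) = 36.826343 (opposite signs)
step 1: m = 3.015000, f(m) = 0.389091 > 0 → root in [1.990000, 3.015000]
step 2: m = 2.502500, f(m) = -7.787012 < 0 → root in [2.502500, 3.015000]
step 3: m = 2.758750, f(m) = -4.219895 < 0 → root in [2.758750, 3.015000]
step 4: m = 2.886875, f(m) = -2.062832 < 0 → root in [2.886875, 3.015000]
Midpoint of [2.886875, 3.015000] = 2.950938

2.95094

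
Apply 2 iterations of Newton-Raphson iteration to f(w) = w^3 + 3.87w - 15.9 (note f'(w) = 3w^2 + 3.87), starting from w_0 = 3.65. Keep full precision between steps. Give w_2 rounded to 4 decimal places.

w_0 = 3.650000: f = 46.852625, f' = 43.837500 → w_1 = 3.650000 - (46.852625)/(43.837500) = 2.581220
w_1 = 2.581220: f = 11.287217, f' = 23.858097 → w_2 = 2.581220 - (11.287217)/(23.858097) = 2.108122

2.1081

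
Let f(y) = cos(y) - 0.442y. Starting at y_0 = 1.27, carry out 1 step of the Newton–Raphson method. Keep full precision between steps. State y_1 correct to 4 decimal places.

Newton update: y ← y − f(y)/f'(y).
f'(y) = -sin(y) - 0.442
y_0 = 1.270000: f = -0.265059, f' = -1.397101 → y_1 = 1.270000 - (-0.265059)/(-1.397101) = 1.080279

1.0803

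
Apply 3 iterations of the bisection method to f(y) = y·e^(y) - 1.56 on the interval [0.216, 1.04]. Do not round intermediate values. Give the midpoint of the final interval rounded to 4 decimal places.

f(0.216000) = -1.291922, f(1.040000) = 1.382386 (opposite signs)
step 1: m = 0.628000, f(m) = -0.383216 < 0 → root in [0.628000, 1.040000]
step 2: m = 0.834000, f(m) = 0.360294 > 0 → root in [0.628000, 0.834000]
step 3: m = 0.731000, f(m) = -0.041598 < 0 → root in [0.731000, 0.834000]
Midpoint of [0.731000, 0.834000] = 0.782500

0.7825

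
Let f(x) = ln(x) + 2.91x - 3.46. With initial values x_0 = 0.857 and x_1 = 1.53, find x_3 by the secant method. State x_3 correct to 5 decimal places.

f(x_0) = -1.120447, f(x_1) = 1.417568
x_2 = 1.530000 - (1.417568)·(1.530000 - 0.857000)/(1.417568 - (-1.120447)) = 1.154107; f(x_2) = 0.041777
x_3 = 1.154107 - (0.041777)·(1.154107 - 1.530000)/(0.041777 - (1.417568)) = 1.142692; f(x_3) = -0.001378

1.14269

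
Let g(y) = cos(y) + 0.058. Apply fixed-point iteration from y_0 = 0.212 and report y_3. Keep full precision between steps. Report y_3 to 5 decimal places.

0.90098

y_1 = g(0.212000) = 1.035612
y_2 = g(1.035612) = 0.568000
y_3 = g(0.568000) = 0.900979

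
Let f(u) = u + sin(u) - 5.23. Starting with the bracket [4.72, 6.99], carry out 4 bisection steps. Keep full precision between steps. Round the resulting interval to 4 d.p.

f(4.720000) = -1.509971, f(6.990000) = 2.409415 (opposite signs)
step 1: m = 5.855000, f(m) = 0.209779 > 0 → root in [4.720000, 5.855000]
step 2: m = 5.287500, f(m) = -0.781632 < 0 → root in [5.287500, 5.855000]
step 3: m = 5.571250, f(m) = -0.312050 < 0 → root in [5.571250, 5.855000]
step 4: m = 5.713125, f(m) = -0.056558 < 0 → root in [5.713125, 5.855000]

[5.7131, 5.8550]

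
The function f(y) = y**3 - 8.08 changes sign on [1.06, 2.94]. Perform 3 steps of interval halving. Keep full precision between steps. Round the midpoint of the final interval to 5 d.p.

2.11750

f(1.060000) = -6.888984, f(2.940000) = 17.332184 (opposite signs)
step 1: m = 2.000000, f(m) = -0.080000 < 0 → root in [2.000000, 2.940000]
step 2: m = 2.470000, f(m) = 6.989223 > 0 → root in [2.000000, 2.470000]
step 3: m = 2.235000, f(m) = 3.084328 > 0 → root in [2.000000, 2.235000]
Midpoint of [2.000000, 2.235000] = 2.117500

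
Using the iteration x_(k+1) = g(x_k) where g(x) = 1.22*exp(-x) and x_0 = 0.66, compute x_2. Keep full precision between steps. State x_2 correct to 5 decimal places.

x_1 = g(0.660000) = 0.630559
x_2 = g(0.630559) = 0.649399

0.64940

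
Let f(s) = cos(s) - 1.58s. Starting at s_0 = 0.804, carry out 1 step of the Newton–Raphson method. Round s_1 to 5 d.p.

0.55337

Newton update: s ← s − f(s)/f'(s).
f'(s) = -sin(s) - 1.58
s_0 = 0.804000: f = -0.576488, f' = -2.300137 → s_1 = 0.804000 - (-0.576488)/(-2.300137) = 0.553368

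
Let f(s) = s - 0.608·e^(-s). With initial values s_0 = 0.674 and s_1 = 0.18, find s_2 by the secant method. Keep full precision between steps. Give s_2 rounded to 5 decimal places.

f(s_0) = 0.364123, f(s_1) = -0.327844
s_2 = 0.180000 - (-0.327844)·(0.180000 - 0.674000)/(-0.327844 - (0.364123)) = 0.414050; f(s_2) = 0.012182

0.41405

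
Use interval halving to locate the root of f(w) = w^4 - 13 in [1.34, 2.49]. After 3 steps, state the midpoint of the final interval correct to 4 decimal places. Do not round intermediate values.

f(1.340000) = -9.775821, f(2.490000) = 25.441240 (opposite signs)
step 1: m = 1.915000, f(m) = 0.448539 > 0 → root in [1.340000, 1.915000]
step 2: m = 1.627500, f(m) = -5.984090 < 0 → root in [1.627500, 1.915000]
step 3: m = 1.771250, f(m) = -3.157182 < 0 → root in [1.771250, 1.915000]
Midpoint of [1.771250, 1.915000] = 1.843125

1.8431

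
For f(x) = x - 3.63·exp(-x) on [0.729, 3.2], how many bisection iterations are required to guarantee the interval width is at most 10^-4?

15

Initial width b − a = 3.2 − 0.729 = 2.471000.
After n steps the width is (b−a)/2^n; need (b−a)/2^n ≤ 10^-4.
So n ≥ log₂(2.471000/10^-4) = log₂(24710.0000) ≈ 14.5928.
Hence n = 15.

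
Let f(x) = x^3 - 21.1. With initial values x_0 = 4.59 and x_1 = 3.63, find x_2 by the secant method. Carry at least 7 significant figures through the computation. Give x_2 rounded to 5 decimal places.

f(x_0) = 75.602579, f(x_1) = 26.732147
x_2 = 3.630000 - (26.732147)·(3.630000 - 4.590000)/(26.732147 - (75.602579)) = 3.104880; f(x_2) = 8.831900

3.10488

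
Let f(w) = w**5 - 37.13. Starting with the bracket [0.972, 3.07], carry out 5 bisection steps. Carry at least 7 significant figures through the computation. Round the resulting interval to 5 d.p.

[2.02100, 2.08656]

f(0.972000) = -36.262376, f(3.070000) = 235.574232 (opposite signs)
step 1: m = 2.021000, f(m) = -3.414348 < 0 → root in [2.021000, 3.070000]
step 2: m = 2.545500, f(m) = 69.742386 > 0 → root in [2.021000, 2.545500]
step 3: m = 2.283250, f(m) = 24.923650 > 0 → root in [2.021000, 2.283250]
step 4: m = 2.152125, f(m) = 9.037617 > 0 → root in [2.021000, 2.152125]
step 5: m = 2.086562, f(m) = 2.420956 > 0 → root in [2.021000, 2.086562]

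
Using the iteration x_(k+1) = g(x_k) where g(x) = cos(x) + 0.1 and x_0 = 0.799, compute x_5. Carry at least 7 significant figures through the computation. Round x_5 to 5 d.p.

x_1 = g(0.799000) = 0.797424
x_2 = g(0.797424) = 0.798553
x_3 = g(0.798553) = 0.797744
x_4 = g(0.797744) = 0.798323
x_5 = g(0.798323) = 0.797909

0.79791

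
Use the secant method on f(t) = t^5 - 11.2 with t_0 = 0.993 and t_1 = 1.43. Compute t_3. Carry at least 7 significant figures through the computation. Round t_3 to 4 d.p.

f(t_0) = -10.234513, f(t_1) = -5.220289
t_2 = 1.430000 - (-5.220289)·(1.430000 - 0.993000)/(-5.220289 - (-10.234513)) = 1.884959; f(t_2) = 12.596304
t_3 = 1.884959 - (12.596304)·(1.884959 - 1.430000)/(12.596304 - (-5.220289)) = 1.563304; f(t_3) = -1.862798

1.5633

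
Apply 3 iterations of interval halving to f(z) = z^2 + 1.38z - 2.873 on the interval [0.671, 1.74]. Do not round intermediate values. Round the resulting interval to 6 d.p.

[1.071875, 1.205500]

f(0.671000) = -1.496779, f(1.740000) = 2.555800 (opposite signs)
step 1: m = 1.205500, f(m) = 0.243820 > 0 → root in [0.671000, 1.205500]
step 2: m = 0.938250, f(m) = -0.697902 < 0 → root in [0.938250, 1.205500]
step 3: m = 1.071875, f(m) = -0.244896 < 0 → root in [1.071875, 1.205500]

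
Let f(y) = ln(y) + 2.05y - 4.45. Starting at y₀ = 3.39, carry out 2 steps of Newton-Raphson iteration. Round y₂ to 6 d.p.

1.866121

f'(y) = 1/y + 2.05
y_0 = 3.390000: f = 3.720330, f' = 2.344985 → y_1 = 3.390000 - (3.720330)/(2.344985) = 1.803495
y_1 = 1.803495: f = -0.163108, f' = 2.604479 → y_2 = 1.803495 - (-0.163108)/(2.604479) = 1.866121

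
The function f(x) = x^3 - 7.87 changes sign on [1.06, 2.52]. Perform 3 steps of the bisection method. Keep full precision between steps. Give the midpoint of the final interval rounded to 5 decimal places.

2.06375

f(1.060000) = -6.678984, f(2.520000) = 8.133008 (opposite signs)
step 1: m = 1.790000, f(m) = -2.134661 < 0 → root in [1.790000, 2.520000]
step 2: m = 2.155000, f(m) = 2.137874 > 0 → root in [1.790000, 2.155000]
step 3: m = 1.972500, f(m) = -0.195483 < 0 → root in [1.972500, 2.155000]
Midpoint of [1.972500, 2.155000] = 2.063750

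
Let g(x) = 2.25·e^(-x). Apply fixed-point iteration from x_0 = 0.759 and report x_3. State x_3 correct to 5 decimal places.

x_1 = g(0.759000) = 1.053302
x_2 = g(1.053302) = 0.784764
x_3 = g(0.784764) = 1.026511

1.02651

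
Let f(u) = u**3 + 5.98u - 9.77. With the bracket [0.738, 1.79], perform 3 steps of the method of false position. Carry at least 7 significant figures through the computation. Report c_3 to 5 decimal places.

f(0.738000) = -4.954813, f(1.790000) = 6.669539
step 1: c = 1.186409, f(c) = -1.005326 < 0 → new bracket [1.186409, 1.790000]
step 2: c = 1.265473, f(c) = -0.175916 < 0 → new bracket [1.265473, 1.790000]
step 3: c = 1.278952, f(c) = -0.029858 < 0 → new bracket [1.278952, 1.790000]

1.27895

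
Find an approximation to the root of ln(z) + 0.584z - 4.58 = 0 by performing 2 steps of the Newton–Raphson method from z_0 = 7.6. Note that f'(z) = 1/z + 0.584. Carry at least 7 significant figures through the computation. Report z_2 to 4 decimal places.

Newton update: z ← z − f(z)/f'(z).
z_0 = 7.600000: f = 1.886548, f' = 0.715579 → z_1 = 7.600000 - (1.886548)/(0.715579) = 4.963606
z_1 = 4.963606: f = -0.079122, f' = 0.785466 → z_2 = 4.963606 - (-0.079122)/(0.785466) = 5.064338

5.0643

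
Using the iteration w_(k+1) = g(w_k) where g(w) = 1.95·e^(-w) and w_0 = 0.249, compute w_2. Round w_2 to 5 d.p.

0.42641

w_1 = g(0.249000) = 1.520181
w_2 = g(1.520181) = 0.426411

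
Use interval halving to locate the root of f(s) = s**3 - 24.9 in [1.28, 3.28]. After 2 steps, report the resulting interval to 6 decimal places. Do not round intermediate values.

f(1.280000) = -22.802848, f(3.280000) = 10.387552 (opposite signs)
step 1: m = 2.280000, f(m) = -13.047648 < 0 → root in [2.280000, 3.280000]
step 2: m = 2.780000, f(m) = -3.415048 < 0 → root in [2.780000, 3.280000]

[2.780000, 3.280000]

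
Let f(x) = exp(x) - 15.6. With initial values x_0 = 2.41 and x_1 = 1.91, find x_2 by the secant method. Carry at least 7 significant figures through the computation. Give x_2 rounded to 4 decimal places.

f(x_0) = -4.466039, f(x_1) = -8.846911
x_2 = 1.910000 - (-8.846911)·(1.910000 - 2.410000)/(-8.846911 - (-4.466039)) = 2.919720; f(x_2) = 2.936102

2.9197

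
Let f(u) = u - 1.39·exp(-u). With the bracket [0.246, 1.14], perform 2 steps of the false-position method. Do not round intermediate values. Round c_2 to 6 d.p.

False-position update: c = (a·f(b) − b·f(a))/(f(b) − f(a)); replace the endpoint whose sign matches f(c).
f(0.246000) = -0.840872, f(1.140000) = 0.695452
step 1: c = 0.735311, f(c) = 0.069005 > 0 → new bracket [0.246000, 0.735311]
step 2: c = 0.698201, f(c) = 0.006705 > 0 → new bracket [0.246000, 0.698201]

0.698201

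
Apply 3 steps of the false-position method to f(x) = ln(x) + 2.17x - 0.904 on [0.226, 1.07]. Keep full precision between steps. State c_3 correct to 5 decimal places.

0.63242

False-position update: c = (a·f(b) − b·f(a))/(f(b) − f(a)); replace the endpoint whose sign matches f(c).
f(0.226000) = -1.900800, f(1.070000) = 1.485559
step 1: c = 0.699746, f(c) = 0.257412 > 0 → new bracket [0.226000, 0.699746]
step 2: c = 0.643242, f(c) = 0.050601 > 0 → new bracket [0.226000, 0.643242]
step 3: c = 0.632423, f(c) = 0.010160 > 0 → new bracket [0.226000, 0.632423]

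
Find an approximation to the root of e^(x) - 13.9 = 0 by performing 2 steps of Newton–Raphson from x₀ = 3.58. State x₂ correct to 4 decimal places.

f'(x) = e^(x)
x_0 = 3.580000: f = 21.973541, f' = 35.873541 → x_1 = 3.580000 - (21.973541)/(35.873541) = 2.967472
x_1 = 2.967472: f = 5.542710, f' = 19.442710 → x_2 = 2.967472 - (5.542710)/(19.442710) = 2.682393

2.6824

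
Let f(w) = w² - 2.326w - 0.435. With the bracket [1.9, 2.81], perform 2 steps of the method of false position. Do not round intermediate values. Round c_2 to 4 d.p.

False-position update: c = (a·f(b) − b·f(a))/(f(b) − f(a)); replace the endpoint whose sign matches f(c).
f(1.900000) = -1.244400, f(2.810000) = 0.925040
step 1: c = 2.421980, f(c) = -0.202539 < 0 → new bracket [2.421980, 2.810000]
step 2: c = 2.491677, f(c) = -0.022186 < 0 → new bracket [2.491677, 2.810000]

2.4917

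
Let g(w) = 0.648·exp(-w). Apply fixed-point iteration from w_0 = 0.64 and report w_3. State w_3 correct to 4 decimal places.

0.4089

w_1 = g(0.640000) = 0.341685
w_2 = g(0.341685) = 0.460450
w_3 = g(0.460450) = 0.408888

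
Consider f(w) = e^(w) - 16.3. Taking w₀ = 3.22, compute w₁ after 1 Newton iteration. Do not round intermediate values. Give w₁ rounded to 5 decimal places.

f'(w) = e^(w)
w_0 = 3.220000: f = 8.728120, f' = 25.028120 → w_1 = 3.220000 - (8.728120)/(25.028120) = 2.871267

2.87127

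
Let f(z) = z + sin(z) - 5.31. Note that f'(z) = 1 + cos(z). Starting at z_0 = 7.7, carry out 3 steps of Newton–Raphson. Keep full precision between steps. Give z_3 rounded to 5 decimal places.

5.79619

Newton update: z ← z − f(z)/f'(z).
z_0 = 7.700000: f = 3.378168, f' = 1.153374 → z_1 = 7.700000 - (3.378168)/(1.153374) = 4.771055
z_1 = 4.771055: f = -1.537224, f' = 1.058633 → z_2 = 4.771055 - (-1.537224)/(1.058633) = 6.223140
z_2 = 6.223140: f = 0.853131, f' = 1.998198 → z_3 = 6.223140 - (0.853131)/(1.998198) = 5.796190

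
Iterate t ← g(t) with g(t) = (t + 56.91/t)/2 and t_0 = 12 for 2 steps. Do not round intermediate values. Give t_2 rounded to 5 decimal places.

7.58476

t_1 = g(12.000000) = 8.371250
t_2 = g(8.371250) = 7.584759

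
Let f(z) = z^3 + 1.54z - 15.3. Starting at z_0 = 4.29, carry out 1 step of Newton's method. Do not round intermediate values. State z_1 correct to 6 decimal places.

f'(z) = 3z^2 + 1.54
z_0 = 4.290000: f = 70.260189, f' = 56.752300 → z_1 = 4.290000 - (70.260189)/(56.752300) = 3.051985

3.051985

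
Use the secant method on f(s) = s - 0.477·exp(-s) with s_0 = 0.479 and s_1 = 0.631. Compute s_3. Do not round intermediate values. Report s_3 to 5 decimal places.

Secant update: s_(k+1) = s_k − f(s_k)·(s_k − s_(k-1))/(f(s_k) − f(s_(k-1))).
f(s_0) = 0.183545, f(s_1) = 0.377208
s_2 = 0.631000 - (0.377208)·(0.631000 - 0.479000)/(0.377208 - (0.183545)) = 0.334941; f(s_2) = -0.006295
s_3 = 0.334941 - (-0.006295)·(0.334941 - 0.631000)/(-0.006295 - (0.377208)) = 0.339801; f(s_3) = 0.000219

0.33980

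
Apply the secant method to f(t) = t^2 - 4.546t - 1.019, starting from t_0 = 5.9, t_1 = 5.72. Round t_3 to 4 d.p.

4.7845

f(t_0) = 6.969600, f(t_1) = 5.696280
t_2 = 5.720000 - (5.696280)·(5.720000 - 5.900000)/(5.696280 - (6.969600)) = 4.914758; f(t_2) = 0.793358
t_3 = 4.914758 - (0.793358)·(4.914758 - 5.720000)/(0.793358 - (5.696280)) = 4.784459; f(t_3) = 0.121900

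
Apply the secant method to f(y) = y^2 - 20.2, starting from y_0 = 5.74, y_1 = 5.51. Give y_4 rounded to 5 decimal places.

4.49458

Secant update: y_(k+1) = y_k − f(y_k)·(y_k − y_(k-1))/(f(y_k) − f(y_(k-1))).
f(y_0) = 12.747600, f(y_1) = 10.160100
y_2 = 5.510000 - (10.160100)·(5.510000 - 5.740000)/(10.160100 - (12.747600)) = 4.606880; f(y_2) = 1.023343
y_3 = 4.606880 - (1.023343)·(4.606880 - 5.510000)/(1.023343 - (10.160100)) = 4.505728; f(y_3) = 0.101584
y_4 = 4.505728 - (0.101584)·(4.505728 - 4.606880)/(0.101584 - (1.023343)) = 4.494580; f(y_4) = 0.001252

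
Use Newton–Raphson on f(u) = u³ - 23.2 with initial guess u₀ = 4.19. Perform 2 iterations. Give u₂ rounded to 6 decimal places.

2.895376

f'(u) = 3u²
u_0 = 4.190000: f = 50.360059, f' = 52.668300 → u_1 = 4.190000 - (50.360059)/(52.668300) = 3.233826
u_1 = 3.233826: f = 10.618158, f' = 31.372892 → u_2 = 3.233826 - (10.618158)/(31.372892) = 2.895376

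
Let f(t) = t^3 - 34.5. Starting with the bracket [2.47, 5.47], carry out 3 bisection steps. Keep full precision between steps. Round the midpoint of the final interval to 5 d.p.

3.40750

f(2.470000) = -19.430777, f(5.470000) = 129.167323 (opposite signs)
step 1: m = 3.970000, f(m) = 28.070773 > 0 → root in [2.470000, 3.970000]
step 2: m = 3.220000, f(m) = -1.113752 < 0 → root in [3.220000, 3.970000]
step 3: m = 3.595000, f(m) = 11.961870 > 0 → root in [3.220000, 3.595000]
Midpoint of [3.220000, 3.595000] = 3.407500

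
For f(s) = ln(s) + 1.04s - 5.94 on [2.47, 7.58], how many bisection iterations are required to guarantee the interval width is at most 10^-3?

Initial width b − a = 7.58 − 2.47 = 5.110000.
After n steps the width is (b−a)/2^n; need (b−a)/2^n ≤ 10^-3.
So n ≥ log₂(5.110000/10^-3) = log₂(5110.0000) ≈ 12.3191.
Hence n = 13.

13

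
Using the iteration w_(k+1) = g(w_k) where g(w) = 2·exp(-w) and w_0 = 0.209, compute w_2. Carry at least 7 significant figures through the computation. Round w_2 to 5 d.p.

w_1 = g(0.209000) = 1.622790
w_2 = g(1.622790) = 0.394694

0.39469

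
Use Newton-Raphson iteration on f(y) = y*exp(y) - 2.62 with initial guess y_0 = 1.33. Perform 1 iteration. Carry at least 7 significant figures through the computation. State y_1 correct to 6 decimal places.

1.056580

f'(y) = (y+1)*exp(y)
y_0 = 1.330000: f = 2.408788, f' = 8.809831 → y_1 = 1.330000 - (2.408788)/(8.809831) = 1.056580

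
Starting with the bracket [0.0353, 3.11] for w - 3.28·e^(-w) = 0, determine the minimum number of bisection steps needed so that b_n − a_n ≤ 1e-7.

Initial width b − a = 3.11 − 0.0353 = 3.074700.
After n steps the width is (b−a)/2^n; need (b−a)/2^n ≤ 1e-7.
So n ≥ log₂(3.074700/1e-7) = log₂(30747000.0000) ≈ 24.8739.
Hence n = 25.

25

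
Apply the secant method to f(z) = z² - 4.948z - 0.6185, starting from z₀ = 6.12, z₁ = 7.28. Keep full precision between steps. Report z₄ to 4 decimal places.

Secant update: z_(k+1) = z_k − f(z_k)·(z_k − z_(k-1))/(f(z_k) − f(z_(k-1))).
f(z_0) = 6.554140, f(z_1) = 16.358460
z_2 = 7.280000 - (16.358460)·(7.280000 - 6.120000)/(16.358460 - (6.554140)) = 5.344546; f(z_2) = 1.500856
z_3 = 5.344546 - (1.500856)·(5.344546 - 7.280000)/(1.500856 - (16.358460)) = 5.149034; f(z_3) = 0.416629
z_4 = 5.149034 - (0.416629)·(5.149034 - 5.344546)/(0.416629 - (1.500856)) = 5.073906; f(z_4) = 0.020333

5.0739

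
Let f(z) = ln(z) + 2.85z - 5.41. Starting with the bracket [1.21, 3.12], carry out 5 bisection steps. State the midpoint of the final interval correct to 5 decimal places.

f(1.210000) = -1.770880, f(3.120000) = 4.619833 (opposite signs)
step 1: m = 2.165000, f(m) = 1.532670 > 0 → root in [1.210000, 2.165000]
step 2: m = 1.687500, f(m) = -0.077377 < 0 → root in [1.687500, 2.165000]
step 3: m = 1.926250, f(m) = 0.735388 > 0 → root in [1.687500, 1.926250]
step 4: m = 1.806875, f(m) = 0.331193 > 0 → root in [1.687500, 1.806875]
step 5: m = 1.747187, f(m) = 0.127492 > 0 → root in [1.687500, 1.747187]
Midpoint of [1.687500, 1.747187] = 1.717344

1.71734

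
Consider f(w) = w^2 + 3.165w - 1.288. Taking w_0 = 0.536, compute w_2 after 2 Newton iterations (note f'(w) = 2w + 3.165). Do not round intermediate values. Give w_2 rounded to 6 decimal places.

Newton update: w ← w − f(w)/f'(w).
w_0 = 0.536000: f = 0.695736, f' = 4.237000 → w_1 = 0.536000 - (0.695736)/(4.237000) = 0.371795
w_1 = 0.371795: f = 0.026963, f' = 3.908590 → w_2 = 0.371795 - (0.026963)/(3.908590) = 0.364897

0.364897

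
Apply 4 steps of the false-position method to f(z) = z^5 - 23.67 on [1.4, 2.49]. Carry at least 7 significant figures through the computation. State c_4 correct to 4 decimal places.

1.8514

f(1.400000) = -18.291760, f(2.490000) = 72.048688
step 1: c = 1.620699, f(c) = -12.488208 < 0 → new bracket [1.620699, 2.490000]
step 2: c = 1.749116, f(c) = -7.298319 < 0 → new bracket [1.749116, 2.490000]
step 3: c = 1.817262, f(c) = -3.850700 < 0 → new bracket [1.817262, 2.490000]
step 4: c = 1.851393, f(c) = -1.918286 < 0 → new bracket [1.851393, 2.490000]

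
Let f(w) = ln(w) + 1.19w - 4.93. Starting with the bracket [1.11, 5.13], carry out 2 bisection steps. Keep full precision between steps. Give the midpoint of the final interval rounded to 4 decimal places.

3.6225

f(1.110000) = -3.504740, f(5.130000) = 2.809806 (opposite signs)
step 1: m = 3.120000, f(m) = -0.079367 < 0 → root in [3.120000, 5.130000]
step 2: m = 4.125000, f(m) = 1.395816 > 0 → root in [3.120000, 4.125000]
Midpoint of [3.120000, 4.125000] = 3.622500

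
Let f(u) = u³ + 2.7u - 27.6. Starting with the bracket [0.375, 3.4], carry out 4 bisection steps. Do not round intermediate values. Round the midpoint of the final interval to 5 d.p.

2.73828

f(0.375000) = -26.534766, f(3.400000) = 20.884000 (opposite signs)
step 1: m = 1.887500, f(m) = -15.779236 < 0 → root in [1.887500, 3.400000]
step 2: m = 2.643750, f(m) = -1.983612 < 0 → root in [2.643750, 3.400000]
step 3: m = 3.021875, f(m) = 8.154005 > 0 → root in [2.643750, 3.021875]
step 4: m = 2.832812, f(m) = 2.781423 > 0 → root in [2.643750, 2.832812]
Midpoint of [2.643750, 2.832812] = 2.738281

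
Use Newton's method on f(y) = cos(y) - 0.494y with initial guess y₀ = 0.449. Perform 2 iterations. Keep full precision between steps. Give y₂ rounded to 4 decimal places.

Newton update: y ← y − f(y)/f'(y).
f'(y) = -sin(y) - 0.494
y_0 = 0.449000: f = 0.679076, f' = -0.928065 → y_1 = 0.449000 - (0.679076)/(-0.928065) = 1.180711
y_1 = 1.180711: f = -0.203004, f' = -1.418877 → y_2 = 1.180711 - (-0.203004)/(-1.418877) = 1.037637

1.0376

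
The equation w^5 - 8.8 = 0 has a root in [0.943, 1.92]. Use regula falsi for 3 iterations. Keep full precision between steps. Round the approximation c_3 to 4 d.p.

False-position update: c = (a·f(b) − b·f(a))/(f(b) − f(a)); replace the endpoint whose sign matches f(c).
f(0.943000) = -8.054310, f(1.920000) = 17.291926
step 1: c = 1.253463, f(c) = -5.705738 < 0 → new bracket [1.253463, 1.920000]
step 2: c = 1.418831, f(c) = -3.050190 < 0 → new bracket [1.418831, 1.920000]
step 3: c = 1.493979, f(c) = -1.357446 < 0 → new bracket [1.493979, 1.920000]

1.4940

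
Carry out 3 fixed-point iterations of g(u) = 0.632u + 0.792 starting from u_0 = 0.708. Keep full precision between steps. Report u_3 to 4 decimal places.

u_1 = g(0.708000) = 1.239456
u_2 = g(1.239456) = 1.575336
u_3 = g(1.575336) = 1.787612

1.7876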